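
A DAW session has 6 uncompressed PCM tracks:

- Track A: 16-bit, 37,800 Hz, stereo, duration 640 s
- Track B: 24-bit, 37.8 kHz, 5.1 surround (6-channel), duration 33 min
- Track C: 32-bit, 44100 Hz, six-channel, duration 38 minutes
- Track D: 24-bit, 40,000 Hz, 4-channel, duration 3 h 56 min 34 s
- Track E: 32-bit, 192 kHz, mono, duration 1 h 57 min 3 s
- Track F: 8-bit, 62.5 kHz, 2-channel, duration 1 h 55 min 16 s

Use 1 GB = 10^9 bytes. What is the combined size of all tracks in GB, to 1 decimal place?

Track A: 37,800 × 640 × 2 × 2 = 96,768,000 bytes.
Track B: 33 min = 1,980 s; 37,800 × 1,980 × 3 × 6 = 1,347,192,000 bytes.
Track C: 38 minutes = 2,280 s; 44,100 × 2,280 × 4 × 6 = 2,413,152,000 bytes.
Track D: 3 h 56 min 34 s = 14,194 s; 40,000 × 14,194 × 3 × 4 = 6,813,120,000 bytes.
Track E: 1 h 57 min 3 s = 7,023 s; 192,000 × 7,023 × 4 × 1 = 5,393,664,000 bytes.
Track F: 1 h 55 min 16 s = 6,916 s; 62,500 × 6,916 × 1 × 2 = 864,500,000 bytes.
Total = 16,928,396,000 bytes = 16.9 GB.

16.9 GB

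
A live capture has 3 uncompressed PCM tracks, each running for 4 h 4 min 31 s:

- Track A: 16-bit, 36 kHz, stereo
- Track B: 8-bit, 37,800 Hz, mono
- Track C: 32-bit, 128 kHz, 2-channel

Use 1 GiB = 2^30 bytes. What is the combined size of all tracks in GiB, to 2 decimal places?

4 h 4 min 31 s = 14,671 s.
Track A: 36,000 × 14,671 × 2 × 2 = 2,112,624,000 bytes.
Track B: 37,800 × 14,671 × 1 × 1 = 554,563,800 bytes.
Track C: 128,000 × 14,671 × 4 × 2 = 15,023,104,000 bytes.
Total = 17,690,291,800 bytes = 16.48 GiB.

16.48 GiB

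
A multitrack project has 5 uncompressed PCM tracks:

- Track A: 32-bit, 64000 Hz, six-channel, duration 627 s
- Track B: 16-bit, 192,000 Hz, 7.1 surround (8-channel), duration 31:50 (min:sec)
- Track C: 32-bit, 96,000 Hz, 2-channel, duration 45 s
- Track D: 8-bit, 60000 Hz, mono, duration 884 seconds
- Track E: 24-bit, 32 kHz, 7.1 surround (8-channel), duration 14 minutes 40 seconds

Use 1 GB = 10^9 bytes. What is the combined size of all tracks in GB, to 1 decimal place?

Track A: 64,000 × 627 × 4 × 6 = 963,072,000 bytes.
Track B: 31:50 (min:sec) = 1,910 s; 192,000 × 1,910 × 2 × 8 = 5,867,520,000 bytes.
Track C: 96,000 × 45 × 4 × 2 = 34,560,000 bytes.
Track D: 60,000 × 884 × 1 × 1 = 53,040,000 bytes.
Track E: 14 minutes 40 seconds = 880 s; 32,000 × 880 × 3 × 8 = 675,840,000 bytes.
Total = 7,594,032,000 bytes = 7.6 GB.

7.6 GB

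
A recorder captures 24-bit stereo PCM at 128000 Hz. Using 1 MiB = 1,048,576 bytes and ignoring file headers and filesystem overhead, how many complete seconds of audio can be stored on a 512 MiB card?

Uncompressed byte rate = 128,000 × 3 × 2 = 768,000 bytes/s.
Capacity = 512 × 1,048,576 = 536,870,912 bytes.
536,870,912 / 768,000 ≈ 699.05 s → 699 seconds.

699 seconds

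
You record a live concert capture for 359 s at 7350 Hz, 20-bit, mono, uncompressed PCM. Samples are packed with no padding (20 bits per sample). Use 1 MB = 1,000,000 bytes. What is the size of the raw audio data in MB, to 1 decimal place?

Bits = 7,350 × 359 × 20 × 1 = 52,773,000 bits = 6,596,625 bytes.
6,596,625 / 1,000,000 = 6.6 MB.

6.6 MB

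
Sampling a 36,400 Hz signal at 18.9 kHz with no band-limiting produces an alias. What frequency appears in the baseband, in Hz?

1,400 Hz

Nyquist = 18,900/2 = 9,450 Hz; 36,400 Hz exceeds it.
Alias = |36,400 − 2×18,900| = |36,400 − 37,800| = 1,400 Hz.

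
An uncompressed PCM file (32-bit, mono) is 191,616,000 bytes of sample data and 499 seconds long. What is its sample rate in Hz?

96,000 Hz

Bytes = sample_rate × seconds × bytes_per_sample × channels.
sample_rate = 191,616,000 / (499 × 4 × 1) = 191,616,000 / 1,996 = 96,000 Hz.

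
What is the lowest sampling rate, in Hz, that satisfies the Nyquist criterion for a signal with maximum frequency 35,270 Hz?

Minimum sample rate = 2 × 35,270 Hz = 70,540 Hz.

70,540 Hz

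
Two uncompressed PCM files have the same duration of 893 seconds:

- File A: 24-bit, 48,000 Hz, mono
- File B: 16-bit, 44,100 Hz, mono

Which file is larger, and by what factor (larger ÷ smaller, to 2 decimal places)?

File A, by a factor of 1.63

File A: 48,000 × 3 × 1 = 144,000 bytes/s.
File B: 44,100 × 2 × 1 = 88,200 bytes/s.
File A is larger; ratio = 128,592,000 / 78,762,600 = 1.63.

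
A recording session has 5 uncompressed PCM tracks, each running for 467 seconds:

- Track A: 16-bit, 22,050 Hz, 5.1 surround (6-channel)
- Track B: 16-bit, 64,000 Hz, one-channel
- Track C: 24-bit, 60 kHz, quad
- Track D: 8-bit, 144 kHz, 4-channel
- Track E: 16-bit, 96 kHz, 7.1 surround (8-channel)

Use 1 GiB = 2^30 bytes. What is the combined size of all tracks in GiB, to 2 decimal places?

1.40 GiB

Track A: 22,050 × 467 × 2 × 6 = 123,568,200 bytes.
Track B: 64,000 × 467 × 2 × 1 = 59,776,000 bytes.
Track C: 60,000 × 467 × 3 × 4 = 336,240,000 bytes.
Track D: 144,000 × 467 × 1 × 4 = 268,992,000 bytes.
Track E: 96,000 × 467 × 2 × 8 = 717,312,000 bytes.
Total = 1,505,888,200 bytes = 1.40 GiB.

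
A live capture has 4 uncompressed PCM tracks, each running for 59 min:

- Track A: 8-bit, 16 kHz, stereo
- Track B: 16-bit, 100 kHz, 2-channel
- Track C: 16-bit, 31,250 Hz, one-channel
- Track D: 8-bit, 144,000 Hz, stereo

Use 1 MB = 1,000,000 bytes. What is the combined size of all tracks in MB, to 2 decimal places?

2770.05 MB

59 min = 3,540 s.
Track A: 16,000 × 3,540 × 1 × 2 = 113,280,000 bytes.
Track B: 100,000 × 3,540 × 2 × 2 = 1,416,000,000 bytes.
Track C: 31,250 × 3,540 × 2 × 1 = 221,250,000 bytes.
Track D: 144,000 × 3,540 × 1 × 2 = 1,019,520,000 bytes.
Total = 2,770,050,000 bytes = 2770.05 MB.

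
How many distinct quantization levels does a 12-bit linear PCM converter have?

4,096 levels

2^12 = 4,096.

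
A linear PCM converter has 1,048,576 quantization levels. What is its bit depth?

log2(1,048,576) = 20.

20 bits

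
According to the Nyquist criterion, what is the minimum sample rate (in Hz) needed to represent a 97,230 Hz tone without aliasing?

Minimum sample rate = 2 × 97,230 Hz = 194,460 Hz.

194,460 Hz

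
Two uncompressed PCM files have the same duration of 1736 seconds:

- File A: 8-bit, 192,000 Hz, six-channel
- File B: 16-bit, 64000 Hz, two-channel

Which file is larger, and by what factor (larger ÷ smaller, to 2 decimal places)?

File A, by a factor of 4.50

File A: 192,000 × 1 × 6 = 1,152,000 bytes/s.
File B: 64,000 × 2 × 2 = 256,000 bytes/s.
File A is larger; ratio = 1,999,872,000 / 444,416,000 = 4.50.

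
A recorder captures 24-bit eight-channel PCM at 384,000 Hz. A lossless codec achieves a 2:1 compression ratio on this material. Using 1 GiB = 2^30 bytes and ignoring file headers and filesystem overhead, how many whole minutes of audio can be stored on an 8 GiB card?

Uncompressed byte rate = 384,000 × 3 × 8 = 9,216,000 bytes/s.
After 2:1 compression, effective rate ≈ 4608000 bytes/s.
Capacity = 8 × 1,073,741,824 = 8,589,934,592 bytes.
8,589,934,592 / effective rate ≈ 1864.14 s → 31 minutes.

31 minutes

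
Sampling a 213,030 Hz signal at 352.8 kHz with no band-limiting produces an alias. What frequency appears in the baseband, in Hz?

Nyquist = 352,800/2 = 176,400 Hz; 213,030 Hz exceeds it.
Alias = |213,030 − 1×352,800| = |213,030 − 352,800| = 139,770 Hz.

139,770 Hz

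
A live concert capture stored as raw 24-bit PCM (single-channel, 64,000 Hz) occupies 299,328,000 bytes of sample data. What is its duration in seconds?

1,559 seconds

Byte rate = 64,000 × 3 × 1 = 192,000 bytes/s.
Duration = 299,328,000 / 192,000 = 1,559 s.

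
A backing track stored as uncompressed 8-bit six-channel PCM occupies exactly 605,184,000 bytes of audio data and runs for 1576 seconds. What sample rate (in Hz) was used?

Bytes = sample_rate × seconds × bytes_per_sample × channels.
sample_rate = 605,184,000 / (1,576 × 1 × 6) = 605,184,000 / 9,456 = 64,000 Hz.

64,000 Hz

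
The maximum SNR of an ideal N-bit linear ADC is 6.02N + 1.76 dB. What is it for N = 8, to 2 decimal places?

6.02 × 8 + 1.76 = 49.92 dB.

49.92 dB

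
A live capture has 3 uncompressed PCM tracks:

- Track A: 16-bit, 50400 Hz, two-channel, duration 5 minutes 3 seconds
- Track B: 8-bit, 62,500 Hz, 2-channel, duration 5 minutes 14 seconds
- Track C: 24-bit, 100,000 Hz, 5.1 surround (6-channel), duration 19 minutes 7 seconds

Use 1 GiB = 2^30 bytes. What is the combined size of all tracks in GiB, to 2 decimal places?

2.02 GiB

Track A: 5 minutes 3 seconds = 303 s; 50,400 × 303 × 2 × 2 = 61,084,800 bytes.
Track B: 5 minutes 14 seconds = 314 s; 62,500 × 314 × 1 × 2 = 39,250,000 bytes.
Track C: 19 minutes 7 seconds = 1,147 s; 100,000 × 1,147 × 3 × 6 = 2,064,600,000 bytes.
Total = 2,164,934,800 bytes = 2.02 GiB.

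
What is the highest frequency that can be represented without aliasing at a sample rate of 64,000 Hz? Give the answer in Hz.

Nyquist frequency = sample rate / 2 = 64,000 / 2 = 32,000 Hz.

32,000 Hz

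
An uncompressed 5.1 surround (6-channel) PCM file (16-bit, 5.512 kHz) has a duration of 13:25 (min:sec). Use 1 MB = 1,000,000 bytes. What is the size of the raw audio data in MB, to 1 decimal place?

Duration = 13:25 (min:sec) = 805 s.
Bytes = 5,512 samples/s × 805 s × 2 bytes/sample × 6 ch = 53,245,920 bytes.
53,245,920 / 1,000,000 = 53.2 MB.

53.2 MB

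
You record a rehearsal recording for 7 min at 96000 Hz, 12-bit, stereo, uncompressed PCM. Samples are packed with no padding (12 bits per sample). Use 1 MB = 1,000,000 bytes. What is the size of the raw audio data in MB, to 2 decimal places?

120.96 MB

Duration = 7 min = 420 s.
Bits = 96,000 × 420 × 12 × 2 = 967,680,000 bits = 120,960,000 bytes.
120,960,000 / 1,000,000 = 120.96 MB.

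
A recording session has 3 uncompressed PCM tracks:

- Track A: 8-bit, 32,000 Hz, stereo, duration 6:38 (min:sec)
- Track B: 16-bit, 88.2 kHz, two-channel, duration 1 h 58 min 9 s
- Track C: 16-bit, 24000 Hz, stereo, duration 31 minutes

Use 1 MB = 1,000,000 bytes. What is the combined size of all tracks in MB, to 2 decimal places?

Track A: 6:38 (min:sec) = 398 s; 32,000 × 398 × 1 × 2 = 25,472,000 bytes.
Track B: 1 h 58 min 9 s = 7,089 s; 88,200 × 7,089 × 2 × 2 = 2,500,999,200 bytes.
Track C: 31 minutes = 1,860 s; 24,000 × 1,860 × 2 × 2 = 178,560,000 bytes.
Total = 2,705,031,200 bytes = 2705.03 MB.

2705.03 MB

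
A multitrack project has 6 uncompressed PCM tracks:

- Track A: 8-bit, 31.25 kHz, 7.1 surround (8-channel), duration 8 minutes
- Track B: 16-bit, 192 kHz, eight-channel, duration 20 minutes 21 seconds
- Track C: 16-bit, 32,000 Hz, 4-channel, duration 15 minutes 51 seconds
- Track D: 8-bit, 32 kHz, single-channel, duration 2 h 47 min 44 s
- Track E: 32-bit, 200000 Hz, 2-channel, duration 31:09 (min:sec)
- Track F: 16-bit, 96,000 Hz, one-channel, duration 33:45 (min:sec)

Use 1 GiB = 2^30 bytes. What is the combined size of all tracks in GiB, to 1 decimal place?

Track A: 8 minutes = 480 s; 31,250 × 480 × 1 × 8 = 120,000,000 bytes.
Track B: 20 minutes 21 seconds = 1,221 s; 192,000 × 1,221 × 2 × 8 = 3,750,912,000 bytes.
Track C: 15 minutes 51 seconds = 951 s; 32,000 × 951 × 2 × 4 = 243,456,000 bytes.
Track D: 2 h 47 min 44 s = 10,064 s; 32,000 × 10,064 × 1 × 1 = 322,048,000 bytes.
Track E: 31:09 (min:sec) = 1,869 s; 200,000 × 1,869 × 4 × 2 = 2,990,400,000 bytes.
Track F: 33:45 (min:sec) = 2,025 s; 96,000 × 2,025 × 2 × 1 = 388,800,000 bytes.
Total = 7,815,616,000 bytes = 7.3 GiB.

7.3 GiB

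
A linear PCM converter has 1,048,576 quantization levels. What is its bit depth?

log2(1,048,576) = 20.

20 bits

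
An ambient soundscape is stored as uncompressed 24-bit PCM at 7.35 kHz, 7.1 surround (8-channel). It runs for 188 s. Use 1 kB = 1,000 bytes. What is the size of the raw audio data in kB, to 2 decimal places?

Bytes = 7,350 samples/s × 188 s × 3 bytes/sample × 8 ch = 33,163,200 bytes.
33,163,200 / 1,000 = 33163.20 kB.

33163.20 kB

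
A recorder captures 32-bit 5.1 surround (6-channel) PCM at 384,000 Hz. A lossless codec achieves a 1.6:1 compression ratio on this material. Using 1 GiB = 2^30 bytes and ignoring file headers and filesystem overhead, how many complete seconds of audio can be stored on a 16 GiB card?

2,982 seconds

Uncompressed byte rate = 384,000 × 4 × 6 = 9,216,000 bytes/s.
After 1.6:1 compression, effective rate ≈ 5760000 bytes/s.
Capacity = 16 × 1,073,741,824 = 17,179,869,184 bytes.
17,179,869,184 / effective rate ≈ 2982.62 s → 2,982 seconds.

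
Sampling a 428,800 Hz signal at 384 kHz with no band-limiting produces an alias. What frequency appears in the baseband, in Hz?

44,800 Hz

Nyquist = 384,000/2 = 192,000 Hz; 428,800 Hz exceeds it.
Alias = |428,800 − 1×384,000| = |428,800 − 384,000| = 44,800 Hz.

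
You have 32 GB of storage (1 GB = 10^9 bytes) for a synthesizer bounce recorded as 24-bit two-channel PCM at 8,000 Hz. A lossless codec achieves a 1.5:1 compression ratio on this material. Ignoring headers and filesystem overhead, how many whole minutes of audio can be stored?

Uncompressed byte rate = 8,000 × 3 × 2 = 48,000 bytes/s.
After 1.5:1 compression, effective rate ≈ 32000 bytes/s.
Capacity = 32 × 1,000,000,000 = 32,000,000,000 bytes.
32,000,000,000 / effective rate ≈ 1000000 s → 16,666 minutes.

16,666 minutes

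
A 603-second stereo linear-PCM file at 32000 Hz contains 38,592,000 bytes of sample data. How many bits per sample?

Bytes per sample = 38,592,000 / (32,000 × 603 × 2) = 38,592,000 / 38,592,000 = 1.
Bit depth = 1 × 8 = 8 bits.

8 bits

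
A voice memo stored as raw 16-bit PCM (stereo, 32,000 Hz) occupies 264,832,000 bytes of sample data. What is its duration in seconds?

2,069 seconds

Byte rate = 32,000 × 2 × 2 = 128,000 bytes/s.
Duration = 264,832,000 / 128,000 = 2,069 s.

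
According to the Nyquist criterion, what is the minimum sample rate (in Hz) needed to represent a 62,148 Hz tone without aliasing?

124,296 Hz

Minimum sample rate = 2 × 62,148 Hz = 124,296 Hz.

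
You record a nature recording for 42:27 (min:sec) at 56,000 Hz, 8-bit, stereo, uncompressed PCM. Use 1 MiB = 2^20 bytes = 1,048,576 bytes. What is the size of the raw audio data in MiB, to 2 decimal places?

272.05 MiB

Duration = 42:27 (min:sec) = 2,547 s.
Bytes = 56,000 samples/s × 2,547 s × 1 bytes/sample × 2 ch = 285,264,000 bytes.
285,264,000 / 1,048,576 = 272.05 MiB.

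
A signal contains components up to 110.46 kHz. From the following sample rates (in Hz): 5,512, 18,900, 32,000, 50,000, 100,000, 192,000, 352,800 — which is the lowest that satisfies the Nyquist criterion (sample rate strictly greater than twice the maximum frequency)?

Need sample rate > 2 × 110,460 = 220,920 Hz.
Lowest listed rate above 220,920 Hz is 352,800 Hz.

352,800 Hz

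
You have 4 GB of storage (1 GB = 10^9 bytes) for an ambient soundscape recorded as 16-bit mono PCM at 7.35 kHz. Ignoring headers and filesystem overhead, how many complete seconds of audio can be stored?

Uncompressed byte rate = 7,350 × 2 × 1 = 14,700 bytes/s.
Capacity = 4 × 1,000,000,000 = 4,000,000,000 bytes.
4,000,000,000 / 14,700 ≈ 272108.84 s → 272,108 seconds.

272,108 seconds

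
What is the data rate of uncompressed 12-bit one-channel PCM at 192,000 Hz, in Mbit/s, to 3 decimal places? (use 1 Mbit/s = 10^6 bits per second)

2.304 Mbit/s

Bit rate = 192,000 × 12 × 1 = 2,304,000 bits/s.
= 2.304 Mbit/s.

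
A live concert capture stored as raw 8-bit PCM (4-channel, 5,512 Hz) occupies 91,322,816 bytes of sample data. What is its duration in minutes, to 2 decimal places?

Byte rate = 5,512 × 1 × 4 = 22,048 bytes/s.
Duration = 91,322,816 / 22,048 = 4,142 s.
4,142 s / 60 = 69.03 minutes.

69.03 minutes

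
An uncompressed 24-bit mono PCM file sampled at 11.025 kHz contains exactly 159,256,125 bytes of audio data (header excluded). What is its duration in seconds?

Byte rate = 11,025 × 3 × 1 = 33,075 bytes/s.
Duration = 159,256,125 / 33,075 = 4,815 s.

4,815 seconds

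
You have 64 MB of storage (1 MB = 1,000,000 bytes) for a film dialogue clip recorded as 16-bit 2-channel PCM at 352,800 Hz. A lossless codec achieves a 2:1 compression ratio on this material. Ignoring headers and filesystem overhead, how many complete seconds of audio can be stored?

90 seconds

Uncompressed byte rate = 352,800 × 2 × 2 = 1,411,200 bytes/s.
After 2:1 compression, effective rate ≈ 705600 bytes/s.
Capacity = 64 × 1,000,000 = 64,000,000 bytes.
64,000,000 / effective rate ≈ 90.7 s → 90 seconds.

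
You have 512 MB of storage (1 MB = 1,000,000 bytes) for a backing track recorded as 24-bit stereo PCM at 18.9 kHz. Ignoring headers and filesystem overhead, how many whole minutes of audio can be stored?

Uncompressed byte rate = 18,900 × 3 × 2 = 113,400 bytes/s.
Capacity = 512 × 1,000,000 = 512,000,000 bytes.
512,000,000 / 113,400 ≈ 4514.99 s → 75 minutes.

75 minutes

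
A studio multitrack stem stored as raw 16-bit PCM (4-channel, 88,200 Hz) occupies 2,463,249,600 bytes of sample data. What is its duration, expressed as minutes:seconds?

58:11

Byte rate = 88,200 × 2 × 4 = 705,600 bytes/s.
Duration = 2,463,249,600 / 705,600 = 3,491 s.
3,491 s = 58:11.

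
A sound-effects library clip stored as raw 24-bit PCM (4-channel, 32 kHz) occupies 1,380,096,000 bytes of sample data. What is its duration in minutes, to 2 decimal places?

59.90 minutes

Byte rate = 32,000 × 3 × 4 = 384,000 bytes/s.
Duration = 1,380,096,000 / 384,000 = 3,594 s.
3,594 s / 60 = 59.90 minutes.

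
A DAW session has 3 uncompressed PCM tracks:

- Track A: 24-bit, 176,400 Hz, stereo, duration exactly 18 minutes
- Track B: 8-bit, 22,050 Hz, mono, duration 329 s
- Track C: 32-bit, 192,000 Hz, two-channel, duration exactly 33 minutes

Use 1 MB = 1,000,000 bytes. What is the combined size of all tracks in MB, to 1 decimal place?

Track A: exactly 18 minutes = 1,080 s; 176,400 × 1,080 × 3 × 2 = 1,143,072,000 bytes.
Track B: 22,050 × 329 × 1 × 1 = 7,254,450 bytes.
Track C: exactly 33 minutes = 1,980 s; 192,000 × 1,980 × 4 × 2 = 3,041,280,000 bytes.
Total = 4,191,606,450 bytes = 4191.6 MB.

4191.6 MB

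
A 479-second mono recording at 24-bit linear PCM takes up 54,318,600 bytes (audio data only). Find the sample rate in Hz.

37,800 Hz

Bytes = sample_rate × seconds × bytes_per_sample × channels.
sample_rate = 54,318,600 / (479 × 3 × 1) = 54,318,600 / 1,437 = 37,800 Hz.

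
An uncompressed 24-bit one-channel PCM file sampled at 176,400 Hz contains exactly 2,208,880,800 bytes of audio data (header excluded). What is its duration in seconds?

4,174 seconds

Byte rate = 176,400 × 3 × 1 = 529,200 bytes/s.
Duration = 2,208,880,800 / 529,200 = 4,174 s.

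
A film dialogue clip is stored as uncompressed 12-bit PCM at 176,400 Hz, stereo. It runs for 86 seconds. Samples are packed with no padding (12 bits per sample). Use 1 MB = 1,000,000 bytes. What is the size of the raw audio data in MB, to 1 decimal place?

Bits = 176,400 × 86 × 12 × 2 = 364,089,600 bits = 45,511,200 bytes.
45,511,200 / 1,000,000 = 45.5 MB.

45.5 MB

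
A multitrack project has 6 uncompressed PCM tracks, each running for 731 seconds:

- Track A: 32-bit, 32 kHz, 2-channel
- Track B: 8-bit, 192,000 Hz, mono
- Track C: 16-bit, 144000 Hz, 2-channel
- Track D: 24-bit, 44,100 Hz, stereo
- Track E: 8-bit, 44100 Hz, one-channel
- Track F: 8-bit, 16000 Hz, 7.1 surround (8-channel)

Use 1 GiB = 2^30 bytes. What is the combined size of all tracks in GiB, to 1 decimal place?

1.0 GiB

Track A: 32,000 × 731 × 4 × 2 = 187,136,000 bytes.
Track B: 192,000 × 731 × 1 × 1 = 140,352,000 bytes.
Track C: 144,000 × 731 × 2 × 2 = 421,056,000 bytes.
Track D: 44,100 × 731 × 3 × 2 = 193,422,600 bytes.
Track E: 44,100 × 731 × 1 × 1 = 32,237,100 bytes.
Track F: 16,000 × 731 × 1 × 8 = 93,568,000 bytes.
Total = 1,067,771,700 bytes = 1.0 GiB.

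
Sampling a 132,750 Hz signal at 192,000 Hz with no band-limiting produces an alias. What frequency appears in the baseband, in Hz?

59,250 Hz

Nyquist = 192,000/2 = 96,000 Hz; 132,750 Hz exceeds it.
Alias = |132,750 − 1×192,000| = |132,750 − 192,000| = 59,250 Hz.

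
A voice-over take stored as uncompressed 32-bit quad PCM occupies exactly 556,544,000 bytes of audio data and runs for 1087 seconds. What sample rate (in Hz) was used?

32,000 Hz

Bytes = sample_rate × seconds × bytes_per_sample × channels.
sample_rate = 556,544,000 / (1,087 × 4 × 4) = 556,544,000 / 17,392 = 32,000 Hz.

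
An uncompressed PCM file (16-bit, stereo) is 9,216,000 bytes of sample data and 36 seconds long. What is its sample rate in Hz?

Bytes = sample_rate × seconds × bytes_per_sample × channels.
sample_rate = 9,216,000 / (36 × 2 × 2) = 9,216,000 / 144 = 64,000 Hz.

64,000 Hz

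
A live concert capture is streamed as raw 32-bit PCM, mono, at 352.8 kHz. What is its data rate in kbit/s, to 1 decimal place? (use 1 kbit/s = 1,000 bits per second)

Bit rate = 352,800 × 32 × 1 = 11,289,600 bits/s.
= 11289.6 kbit/s.

11289.6 kbit/s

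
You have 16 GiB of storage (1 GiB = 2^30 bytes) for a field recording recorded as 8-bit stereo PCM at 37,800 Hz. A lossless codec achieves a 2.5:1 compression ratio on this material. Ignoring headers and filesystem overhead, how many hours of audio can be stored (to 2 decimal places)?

Uncompressed byte rate = 37,800 × 1 × 2 = 75,600 bytes/s.
After 2.5:1 compression, effective rate ≈ 30240 bytes/s.
Capacity = 16 × 1,073,741,824 = 17,179,869,184 bytes.
17,179,869,184 / effective rate ≈ 568117.37 s → 157.81 hours.

157.81 hours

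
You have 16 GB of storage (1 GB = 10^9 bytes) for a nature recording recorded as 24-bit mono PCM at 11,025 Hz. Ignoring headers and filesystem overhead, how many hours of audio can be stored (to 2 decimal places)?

134.37 hours

Uncompressed byte rate = 11,025 × 3 × 1 = 33,075 bytes/s.
Capacity = 16 × 1,000,000,000 = 16,000,000,000 bytes.
16,000,000,000 / 33,075 ≈ 483749.06 s → 134.37 hours.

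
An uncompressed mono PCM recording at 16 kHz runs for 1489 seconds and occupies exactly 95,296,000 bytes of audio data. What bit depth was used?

32 bits

Bytes per sample = 95,296,000 / (16,000 × 1,489 × 1) = 95,296,000 / 23,824,000 = 4.
Bit depth = 4 × 8 = 32 bits.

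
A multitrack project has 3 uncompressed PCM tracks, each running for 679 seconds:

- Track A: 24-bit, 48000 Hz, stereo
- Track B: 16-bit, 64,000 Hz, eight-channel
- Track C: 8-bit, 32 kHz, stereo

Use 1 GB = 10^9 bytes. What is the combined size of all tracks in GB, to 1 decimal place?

Track A: 48,000 × 679 × 3 × 2 = 195,552,000 bytes.
Track B: 64,000 × 679 × 2 × 8 = 695,296,000 bytes.
Track C: 32,000 × 679 × 1 × 2 = 43,456,000 bytes.
Total = 934,304,000 bytes = 0.9 GB.

0.9 GB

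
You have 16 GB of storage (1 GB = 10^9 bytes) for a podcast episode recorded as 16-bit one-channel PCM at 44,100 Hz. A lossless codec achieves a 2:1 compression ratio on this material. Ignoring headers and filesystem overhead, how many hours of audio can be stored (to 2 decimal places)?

100.78 hours

Uncompressed byte rate = 44,100 × 2 × 1 = 88,200 bytes/s.
After 2:1 compression, effective rate ≈ 44100 bytes/s.
Capacity = 16 × 1,000,000,000 = 16,000,000,000 bytes.
16,000,000,000 / effective rate ≈ 362811.79 s → 100.78 hours.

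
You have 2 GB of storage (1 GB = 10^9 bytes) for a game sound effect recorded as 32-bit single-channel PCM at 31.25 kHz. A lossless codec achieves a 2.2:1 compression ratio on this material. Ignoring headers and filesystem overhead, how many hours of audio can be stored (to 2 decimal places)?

9.78 hours

Uncompressed byte rate = 31,250 × 4 × 1 = 125,000 bytes/s.
After 2.2:1 compression, effective rate ≈ 56818.18 bytes/s.
Capacity = 2 × 1,000,000,000 = 2,000,000,000 bytes.
2,000,000,000 / effective rate ≈ 35200 s → 9.78 hours.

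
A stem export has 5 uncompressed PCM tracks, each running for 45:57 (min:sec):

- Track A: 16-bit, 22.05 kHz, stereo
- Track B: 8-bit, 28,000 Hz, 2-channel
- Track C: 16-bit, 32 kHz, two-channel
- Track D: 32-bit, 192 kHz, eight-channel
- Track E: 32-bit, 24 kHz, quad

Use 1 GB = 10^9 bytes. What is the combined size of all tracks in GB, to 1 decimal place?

45:57 (min:sec) = 2,757 s.
Track A: 22,050 × 2,757 × 2 × 2 = 243,167,400 bytes.
Track B: 28,000 × 2,757 × 1 × 2 = 154,392,000 bytes.
Track C: 32,000 × 2,757 × 2 × 2 = 352,896,000 bytes.
Track D: 192,000 × 2,757 × 4 × 8 = 16,939,008,000 bytes.
Track E: 24,000 × 2,757 × 4 × 4 = 1,058,688,000 bytes.
Total = 18,748,151,400 bytes = 18.7 GB.

18.7 GB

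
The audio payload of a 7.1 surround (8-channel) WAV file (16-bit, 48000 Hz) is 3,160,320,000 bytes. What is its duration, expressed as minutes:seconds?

68:35

Byte rate = 48,000 × 2 × 8 = 768,000 bytes/s.
Duration = 3,160,320,000 / 768,000 = 4,115 s.
4,115 s = 68:35.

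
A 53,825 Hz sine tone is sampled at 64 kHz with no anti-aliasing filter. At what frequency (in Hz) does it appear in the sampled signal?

10,175 Hz

Nyquist = 64,000/2 = 32,000 Hz; 53,825 Hz exceeds it.
Alias = |53,825 − 1×64,000| = |53,825 − 64,000| = 10,175 Hz.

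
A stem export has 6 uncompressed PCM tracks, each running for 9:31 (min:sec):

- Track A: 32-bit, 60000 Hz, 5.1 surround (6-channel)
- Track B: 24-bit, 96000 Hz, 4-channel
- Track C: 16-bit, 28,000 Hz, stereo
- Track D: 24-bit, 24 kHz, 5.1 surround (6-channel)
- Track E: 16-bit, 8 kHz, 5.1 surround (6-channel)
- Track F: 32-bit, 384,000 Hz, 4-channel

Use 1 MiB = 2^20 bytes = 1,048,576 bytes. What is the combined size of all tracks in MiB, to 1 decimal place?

5105.7 MiB

9:31 (min:sec) = 571 s.
Track A: 60,000 × 571 × 4 × 6 = 822,240,000 bytes.
Track B: 96,000 × 571 × 3 × 4 = 657,792,000 bytes.
Track C: 28,000 × 571 × 2 × 2 = 63,952,000 bytes.
Track D: 24,000 × 571 × 3 × 6 = 246,672,000 bytes.
Track E: 8,000 × 571 × 2 × 6 = 54,816,000 bytes.
Track F: 384,000 × 571 × 4 × 4 = 3,508,224,000 bytes.
Total = 5,353,696,000 bytes = 5105.7 MiB.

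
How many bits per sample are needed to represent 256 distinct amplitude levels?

log2(256) = 8.

8 bits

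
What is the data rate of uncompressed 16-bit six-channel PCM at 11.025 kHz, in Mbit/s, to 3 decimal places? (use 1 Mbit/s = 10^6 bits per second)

1.058 Mbit/s

Bit rate = 11,025 × 16 × 6 = 1,058,400 bits/s.
= 1.058 Mbit/s.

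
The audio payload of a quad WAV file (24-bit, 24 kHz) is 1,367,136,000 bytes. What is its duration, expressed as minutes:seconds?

79:07

Byte rate = 24,000 × 3 × 4 = 288,000 bytes/s.
Duration = 1,367,136,000 / 288,000 = 4,747 s.
4,747 s = 79:07.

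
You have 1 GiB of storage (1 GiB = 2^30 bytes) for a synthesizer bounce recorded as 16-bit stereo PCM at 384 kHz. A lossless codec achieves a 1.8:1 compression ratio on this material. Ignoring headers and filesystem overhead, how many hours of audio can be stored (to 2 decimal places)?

0.35 hours

Uncompressed byte rate = 384,000 × 2 × 2 = 1,536,000 bytes/s.
After 1.8:1 compression, effective rate ≈ 853333.33 bytes/s.
Capacity = 1 × 1,073,741,824 = 1,073,741,824 bytes.
1,073,741,824 / effective rate ≈ 1258.29 s → 0.35 hours.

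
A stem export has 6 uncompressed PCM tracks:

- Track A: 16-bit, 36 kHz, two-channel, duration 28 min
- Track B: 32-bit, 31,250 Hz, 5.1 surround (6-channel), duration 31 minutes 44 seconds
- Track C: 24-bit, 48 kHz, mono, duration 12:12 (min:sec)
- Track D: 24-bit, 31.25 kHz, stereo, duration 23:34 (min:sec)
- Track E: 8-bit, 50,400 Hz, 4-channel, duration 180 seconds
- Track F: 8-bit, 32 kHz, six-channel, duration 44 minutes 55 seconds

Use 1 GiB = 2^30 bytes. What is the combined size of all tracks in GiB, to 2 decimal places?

Track A: 28 min = 1,680 s; 36,000 × 1,680 × 2 × 2 = 241,920,000 bytes.
Track B: 31 minutes 44 seconds = 1,904 s; 31,250 × 1,904 × 4 × 6 = 1,428,000,000 bytes.
Track C: 12:12 (min:sec) = 732 s; 48,000 × 732 × 3 × 1 = 105,408,000 bytes.
Track D: 23:34 (min:sec) = 1,414 s; 31,250 × 1,414 × 3 × 2 = 265,125,000 bytes.
Track E: 50,400 × 180 × 1 × 4 = 36,288,000 bytes.
Track F: 44 minutes 55 seconds = 2,695 s; 32,000 × 2,695 × 1 × 6 = 517,440,000 bytes.
Total = 2,594,181,000 bytes = 2.42 GiB.

2.42 GiB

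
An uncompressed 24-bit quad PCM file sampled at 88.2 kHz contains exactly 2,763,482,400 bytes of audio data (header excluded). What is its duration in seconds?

2,611 seconds

Byte rate = 88,200 × 3 × 4 = 1,058,400 bytes/s.
Duration = 2,763,482,400 / 1,058,400 = 2,611 s.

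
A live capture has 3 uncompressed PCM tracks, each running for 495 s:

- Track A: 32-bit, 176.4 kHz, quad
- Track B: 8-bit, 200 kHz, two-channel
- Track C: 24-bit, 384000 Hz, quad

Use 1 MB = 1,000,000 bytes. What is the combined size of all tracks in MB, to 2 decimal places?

3876.05 MB

Track A: 176,400 × 495 × 4 × 4 = 1,397,088,000 bytes.
Track B: 200,000 × 495 × 1 × 2 = 198,000,000 bytes.
Track C: 384,000 × 495 × 3 × 4 = 2,280,960,000 bytes.
Total = 3,876,048,000 bytes = 3876.05 MB.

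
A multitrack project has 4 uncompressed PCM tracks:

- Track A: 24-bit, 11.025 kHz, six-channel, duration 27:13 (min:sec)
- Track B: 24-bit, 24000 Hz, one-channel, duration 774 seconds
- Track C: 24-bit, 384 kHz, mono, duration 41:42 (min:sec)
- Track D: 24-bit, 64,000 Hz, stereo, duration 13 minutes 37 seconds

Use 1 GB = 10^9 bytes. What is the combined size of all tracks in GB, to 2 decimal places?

Track A: 27:13 (min:sec) = 1,633 s; 11,025 × 1,633 × 3 × 6 = 324,068,850 bytes.
Track B: 24,000 × 774 × 3 × 1 = 55,728,000 bytes.
Track C: 41:42 (min:sec) = 2,502 s; 384,000 × 2,502 × 3 × 1 = 2,882,304,000 bytes.
Track D: 13 minutes 37 seconds = 817 s; 64,000 × 817 × 3 × 2 = 313,728,000 bytes.
Total = 3,575,828,850 bytes = 3.58 GB.

3.58 GB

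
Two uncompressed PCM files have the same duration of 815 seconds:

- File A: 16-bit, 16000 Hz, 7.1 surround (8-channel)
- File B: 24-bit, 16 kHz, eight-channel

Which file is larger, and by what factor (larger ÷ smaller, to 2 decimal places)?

File B, by a factor of 1.50

File A: 16,000 × 2 × 8 = 256,000 bytes/s.
File B: 16,000 × 3 × 8 = 384,000 bytes/s.
File B is larger; ratio = 312,960,000 / 208,640,000 = 1.50.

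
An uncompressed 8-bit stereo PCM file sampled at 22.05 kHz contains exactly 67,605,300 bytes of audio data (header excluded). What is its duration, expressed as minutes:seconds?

25:33

Byte rate = 22,050 × 1 × 2 = 44,100 bytes/s.
Duration = 67,605,300 / 44,100 = 1,533 s.
1,533 s = 25:33.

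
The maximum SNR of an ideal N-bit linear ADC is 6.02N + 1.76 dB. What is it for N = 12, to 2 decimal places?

6.02 × 12 + 1.76 = 74.00 dB.

74.00 dB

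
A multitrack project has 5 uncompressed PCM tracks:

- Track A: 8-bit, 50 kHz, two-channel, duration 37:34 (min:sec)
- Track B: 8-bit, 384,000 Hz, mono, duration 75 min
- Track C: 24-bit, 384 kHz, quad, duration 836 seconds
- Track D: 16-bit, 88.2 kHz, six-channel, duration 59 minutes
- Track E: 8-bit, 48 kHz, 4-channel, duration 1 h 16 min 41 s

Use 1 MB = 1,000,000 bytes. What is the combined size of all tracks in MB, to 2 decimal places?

Track A: 37:34 (min:sec) = 2,254 s; 50,000 × 2,254 × 1 × 2 = 225,400,000 bytes.
Track B: 75 min = 4,500 s; 384,000 × 4,500 × 1 × 1 = 1,728,000,000 bytes.
Track C: 384,000 × 836 × 3 × 4 = 3,852,288,000 bytes.
Track D: 59 minutes = 3,540 s; 88,200 × 3,540 × 2 × 6 = 3,746,736,000 bytes.
Track E: 1 h 16 min 41 s = 4,601 s; 48,000 × 4,601 × 1 × 4 = 883,392,000 bytes.
Total = 10,435,816,000 bytes = 10435.82 MB.

10435.82 MB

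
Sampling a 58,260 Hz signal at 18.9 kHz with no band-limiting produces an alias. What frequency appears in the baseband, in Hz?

Nyquist = 18,900/2 = 9,450 Hz; 58,260 Hz exceeds it.
Alias = |58,260 − 3×18,900| = |58,260 − 56,700| = 1,560 Hz.

1,560 Hz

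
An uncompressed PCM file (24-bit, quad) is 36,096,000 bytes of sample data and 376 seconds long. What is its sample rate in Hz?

Bytes = sample_rate × seconds × bytes_per_sample × channels.
sample_rate = 36,096,000 / (376 × 3 × 4) = 36,096,000 / 4,512 = 8,000 Hz.

8,000 Hz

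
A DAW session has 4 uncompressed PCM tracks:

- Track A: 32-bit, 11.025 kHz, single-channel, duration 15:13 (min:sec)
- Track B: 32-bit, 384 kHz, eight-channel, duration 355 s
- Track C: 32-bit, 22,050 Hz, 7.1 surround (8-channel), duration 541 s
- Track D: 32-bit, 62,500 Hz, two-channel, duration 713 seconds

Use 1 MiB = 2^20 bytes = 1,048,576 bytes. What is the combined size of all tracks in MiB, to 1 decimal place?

4902.6 MiB

Track A: 15:13 (min:sec) = 913 s; 11,025 × 913 × 4 × 1 = 40,263,300 bytes.
Track B: 384,000 × 355 × 4 × 8 = 4,362,240,000 bytes.
Track C: 22,050 × 541 × 4 × 8 = 381,729,600 bytes.
Track D: 62,500 × 713 × 4 × 2 = 356,500,000 bytes.
Total = 5,140,732,900 bytes = 4902.6 MiB.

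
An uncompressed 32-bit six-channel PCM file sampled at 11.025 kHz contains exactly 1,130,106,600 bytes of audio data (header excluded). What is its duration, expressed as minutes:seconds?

71:11

Byte rate = 11,025 × 4 × 6 = 264,600 bytes/s.
Duration = 1,130,106,600 / 264,600 = 4,271 s.
4,271 s = 71:11.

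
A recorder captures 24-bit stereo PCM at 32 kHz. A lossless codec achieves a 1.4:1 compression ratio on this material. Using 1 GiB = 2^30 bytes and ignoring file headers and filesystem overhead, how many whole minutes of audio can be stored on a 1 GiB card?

Uncompressed byte rate = 32,000 × 3 × 2 = 192,000 bytes/s.
After 1.4:1 compression, effective rate ≈ 137142.86 bytes/s.
Capacity = 1 × 1,073,741,824 = 1,073,741,824 bytes.
1,073,741,824 / effective rate ≈ 7829.37 s → 130 minutes.

130 minutes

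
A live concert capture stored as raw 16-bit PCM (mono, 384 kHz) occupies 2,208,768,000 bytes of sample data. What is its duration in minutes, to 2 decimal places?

Byte rate = 384,000 × 2 × 1 = 768,000 bytes/s.
Duration = 2,208,768,000 / 768,000 = 2,876 s.
2,876 s / 60 = 47.93 minutes.

47.93 minutes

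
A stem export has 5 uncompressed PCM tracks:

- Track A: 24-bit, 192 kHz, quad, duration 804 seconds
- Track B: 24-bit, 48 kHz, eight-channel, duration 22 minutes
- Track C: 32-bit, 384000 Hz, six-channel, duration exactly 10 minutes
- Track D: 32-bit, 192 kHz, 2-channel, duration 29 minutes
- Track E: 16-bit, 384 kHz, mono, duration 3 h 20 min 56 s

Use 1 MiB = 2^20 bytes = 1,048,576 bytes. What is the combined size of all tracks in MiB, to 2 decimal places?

19869.14 MiB

Track A: 192,000 × 804 × 3 × 4 = 1,852,416,000 bytes.
Track B: 22 minutes = 1,320 s; 48,000 × 1,320 × 3 × 8 = 1,520,640,000 bytes.
Track C: exactly 10 minutes = 600 s; 384,000 × 600 × 4 × 6 = 5,529,600,000 bytes.
Track D: 29 minutes = 1,740 s; 192,000 × 1,740 × 4 × 2 = 2,672,640,000 bytes.
Track E: 3 h 20 min 56 s = 12,056 s; 384,000 × 12,056 × 2 × 1 = 9,259,008,000 bytes.
Total = 20,834,304,000 bytes = 19869.14 MiB.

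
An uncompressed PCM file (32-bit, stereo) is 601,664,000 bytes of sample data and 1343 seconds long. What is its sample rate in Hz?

56,000 Hz

Bytes = sample_rate × seconds × bytes_per_sample × channels.
sample_rate = 601,664,000 / (1,343 × 4 × 2) = 601,664,000 / 10,744 = 56,000 Hz.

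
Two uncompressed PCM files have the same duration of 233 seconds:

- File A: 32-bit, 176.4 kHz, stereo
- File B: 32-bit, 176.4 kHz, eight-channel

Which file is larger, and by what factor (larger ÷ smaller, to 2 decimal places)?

File B, by a factor of 4.00

File A: 176,400 × 4 × 2 = 1,411,200 bytes/s.
File B: 176,400 × 4 × 8 = 5,644,800 bytes/s.
File B is larger; ratio = 1,315,238,400 / 328,809,600 = 4.00.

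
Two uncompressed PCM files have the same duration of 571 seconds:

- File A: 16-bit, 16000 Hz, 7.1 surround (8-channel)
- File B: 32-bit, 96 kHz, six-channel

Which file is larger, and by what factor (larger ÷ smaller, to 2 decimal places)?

File B, by a factor of 9.00

File A: 16,000 × 2 × 8 = 256,000 bytes/s.
File B: 96,000 × 4 × 6 = 2,304,000 bytes/s.
File B is larger; ratio = 1,315,584,000 / 146,176,000 = 9.00.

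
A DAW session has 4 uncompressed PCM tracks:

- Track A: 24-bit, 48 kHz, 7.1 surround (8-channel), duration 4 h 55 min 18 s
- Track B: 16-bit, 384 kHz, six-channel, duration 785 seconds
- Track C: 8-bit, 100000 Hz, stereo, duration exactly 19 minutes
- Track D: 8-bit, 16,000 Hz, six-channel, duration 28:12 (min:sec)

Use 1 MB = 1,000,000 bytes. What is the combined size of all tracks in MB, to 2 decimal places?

24418.85 MB

Track A: 4 h 55 min 18 s = 17,718 s; 48,000 × 17,718 × 3 × 8 = 20,411,136,000 bytes.
Track B: 384,000 × 785 × 2 × 6 = 3,617,280,000 bytes.
Track C: exactly 19 minutes = 1,140 s; 100,000 × 1,140 × 1 × 2 = 228,000,000 bytes.
Track D: 28:12 (min:sec) = 1,692 s; 16,000 × 1,692 × 1 × 6 = 162,432,000 bytes.
Total = 24,418,848,000 bytes = 24418.85 MB.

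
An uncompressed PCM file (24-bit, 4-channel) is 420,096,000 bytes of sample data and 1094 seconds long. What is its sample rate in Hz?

32,000 Hz

Bytes = sample_rate × seconds × bytes_per_sample × channels.
sample_rate = 420,096,000 / (1,094 × 3 × 4) = 420,096,000 / 13,128 = 32,000 Hz.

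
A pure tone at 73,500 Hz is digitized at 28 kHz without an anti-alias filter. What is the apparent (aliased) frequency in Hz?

Nyquist = 28,000/2 = 14,000 Hz; 73,500 Hz exceeds it.
Alias = |73,500 − 3×28,000| = |73,500 − 84,000| = 10,500 Hz.

10,500 Hz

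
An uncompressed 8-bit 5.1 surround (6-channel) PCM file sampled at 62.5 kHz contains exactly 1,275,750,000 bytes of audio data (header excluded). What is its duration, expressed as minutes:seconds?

Byte rate = 62,500 × 1 × 6 = 375,000 bytes/s.
Duration = 1,275,750,000 / 375,000 = 3,402 s.
3,402 s = 56:42.

56:42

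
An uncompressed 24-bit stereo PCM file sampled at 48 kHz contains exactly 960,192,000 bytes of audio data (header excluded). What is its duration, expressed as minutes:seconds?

Byte rate = 48,000 × 3 × 2 = 288,000 bytes/s.
Duration = 960,192,000 / 288,000 = 3,334 s.
3,334 s = 55:34.

55:34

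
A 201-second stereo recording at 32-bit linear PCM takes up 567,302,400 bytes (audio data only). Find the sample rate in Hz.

Bytes = sample_rate × seconds × bytes_per_sample × channels.
sample_rate = 567,302,400 / (201 × 4 × 2) = 567,302,400 / 1,608 = 352,800 Hz.

352,800 Hz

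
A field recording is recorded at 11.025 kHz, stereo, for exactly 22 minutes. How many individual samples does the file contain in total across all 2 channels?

29,106,000 samples

exactly 22 minutes = 1,320 s.
11,025 × 1,320 s × 2 ch = 29,106,000 samples.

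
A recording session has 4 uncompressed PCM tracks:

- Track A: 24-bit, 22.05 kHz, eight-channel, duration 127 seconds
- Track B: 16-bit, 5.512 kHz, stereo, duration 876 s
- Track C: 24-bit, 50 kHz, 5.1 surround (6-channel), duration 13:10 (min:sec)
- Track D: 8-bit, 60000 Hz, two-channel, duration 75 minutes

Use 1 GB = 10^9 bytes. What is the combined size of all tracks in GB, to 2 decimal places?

1.34 GB

Track A: 22,050 × 127 × 3 × 8 = 67,208,400 bytes.
Track B: 5,512 × 876 × 2 × 2 = 19,314,048 bytes.
Track C: 13:10 (min:sec) = 790 s; 50,000 × 790 × 3 × 6 = 711,000,000 bytes.
Track D: 75 minutes = 4,500 s; 60,000 × 4,500 × 1 × 2 = 540,000,000 bytes.
Total = 1,337,522,448 bytes = 1.34 GB.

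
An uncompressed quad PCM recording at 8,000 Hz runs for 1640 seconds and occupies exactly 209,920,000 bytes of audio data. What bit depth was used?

32 bits

Bytes per sample = 209,920,000 / (8,000 × 1,640 × 4) = 209,920,000 / 52,480,000 = 4.
Bit depth = 4 × 8 = 32 bits.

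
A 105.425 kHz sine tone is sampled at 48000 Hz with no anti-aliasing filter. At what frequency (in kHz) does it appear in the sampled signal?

Nyquist = 48,000/2 = 24,000 Hz; 105,425 Hz exceeds it.
Alias = |105,425 − 2×48,000| = |105,425 − 96,000| = 9,425 Hz = 9.425 kHz.

9.425 kHz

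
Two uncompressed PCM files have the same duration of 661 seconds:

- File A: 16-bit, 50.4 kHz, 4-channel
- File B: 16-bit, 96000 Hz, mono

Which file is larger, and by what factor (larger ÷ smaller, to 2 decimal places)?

File A, by a factor of 2.10

File A: 50,400 × 2 × 4 = 403,200 bytes/s.
File B: 96,000 × 2 × 1 = 192,000 bytes/s.
File A is larger; ratio = 266,515,200 / 126,912,000 = 2.10.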